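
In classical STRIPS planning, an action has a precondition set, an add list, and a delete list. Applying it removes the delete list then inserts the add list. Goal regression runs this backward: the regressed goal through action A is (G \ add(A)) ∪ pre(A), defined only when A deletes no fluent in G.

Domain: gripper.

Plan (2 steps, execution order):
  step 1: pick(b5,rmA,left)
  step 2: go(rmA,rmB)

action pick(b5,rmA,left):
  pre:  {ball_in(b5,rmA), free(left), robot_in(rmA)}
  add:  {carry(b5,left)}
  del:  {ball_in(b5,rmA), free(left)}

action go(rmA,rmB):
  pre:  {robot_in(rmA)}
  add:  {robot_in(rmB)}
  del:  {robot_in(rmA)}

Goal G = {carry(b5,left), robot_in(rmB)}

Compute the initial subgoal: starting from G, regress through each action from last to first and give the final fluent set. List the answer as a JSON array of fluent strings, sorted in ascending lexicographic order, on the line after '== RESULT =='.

Work backward from the goal:
  through step 2 (go(rmA,rmB)): drop {robot_in(rmB)}, keep {carry(b5,left)}, require {robot_in(rmA)}
    → {carry(b5,left), robot_in(rmA)}
  through step 1 (pick(b5,rmA,left)): drop {carry(b5,left)}, keep {robot_in(rmA)}, require {ball_in(b5,rmA), free(left), robot_in(rmA)}
    → {ball_in(b5,rmA), free(left), robot_in(rmA)}

== RESULT ==
["ball_in(b5,rmA)", "free(left)", "robot_in(rmA)"]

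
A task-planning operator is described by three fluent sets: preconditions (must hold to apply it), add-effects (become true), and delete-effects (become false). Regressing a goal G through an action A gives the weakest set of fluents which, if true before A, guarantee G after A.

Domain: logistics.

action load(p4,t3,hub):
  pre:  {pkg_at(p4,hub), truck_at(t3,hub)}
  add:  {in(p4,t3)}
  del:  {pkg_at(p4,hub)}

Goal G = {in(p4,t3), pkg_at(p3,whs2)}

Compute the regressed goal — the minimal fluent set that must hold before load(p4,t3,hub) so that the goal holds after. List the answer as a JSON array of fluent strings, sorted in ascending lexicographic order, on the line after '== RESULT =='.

Compute (G \ add) ∪ pre:
  G ∩ del = {}  (empty — regression defined)
  G \ add = {in(p4,t3), pkg_at(p3,whs2)} \ {in(p4,t3)} = {pkg_at(p3,whs2)}
  ∪ pre   = {pkg_at(p3,whs2)} ∪ {pkg_at(p4,hub), truck_at(t3,hub)}
          = {pkg_at(p3,whs2), pkg_at(p4,hub), truck_at(t3,hub)}

== RESULT ==
["pkg_at(p3,whs2)", "pkg_at(p4,hub)", "truck_at(t3,hub)"]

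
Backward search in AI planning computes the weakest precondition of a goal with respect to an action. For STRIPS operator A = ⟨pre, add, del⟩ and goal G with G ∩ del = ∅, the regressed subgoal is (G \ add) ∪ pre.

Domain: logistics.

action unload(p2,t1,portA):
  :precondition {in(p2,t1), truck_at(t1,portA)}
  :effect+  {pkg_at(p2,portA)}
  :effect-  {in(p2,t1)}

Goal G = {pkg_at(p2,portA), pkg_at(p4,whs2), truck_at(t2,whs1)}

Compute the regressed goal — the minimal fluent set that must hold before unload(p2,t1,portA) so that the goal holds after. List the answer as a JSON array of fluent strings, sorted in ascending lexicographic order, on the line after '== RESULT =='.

Regress:
  G ∩ del = {}  (empty — regression defined)
  G \ add = {pkg_at(p2,portA), pkg_at(p4,whs2), truck_at(t2,whs1)} \ {pkg_at(p2,portA)} = {pkg_at(p4,whs2), truck_at(t2,whs1)}
  ∪ pre   = {pkg_at(p4,whs2), truck_at(t2,whs1)} ∪ {in(p2,t1), truck_at(t1,portA)}
          = {in(p2,t1), pkg_at(p4,whs2), truck_at(t1,portA), truck_at(t2,whs1)}

== RESULT ==
["in(p2,t1)", "pkg_at(p4,whs2)", "truck_at(t1,portA)", "truck_at(t2,whs1)"]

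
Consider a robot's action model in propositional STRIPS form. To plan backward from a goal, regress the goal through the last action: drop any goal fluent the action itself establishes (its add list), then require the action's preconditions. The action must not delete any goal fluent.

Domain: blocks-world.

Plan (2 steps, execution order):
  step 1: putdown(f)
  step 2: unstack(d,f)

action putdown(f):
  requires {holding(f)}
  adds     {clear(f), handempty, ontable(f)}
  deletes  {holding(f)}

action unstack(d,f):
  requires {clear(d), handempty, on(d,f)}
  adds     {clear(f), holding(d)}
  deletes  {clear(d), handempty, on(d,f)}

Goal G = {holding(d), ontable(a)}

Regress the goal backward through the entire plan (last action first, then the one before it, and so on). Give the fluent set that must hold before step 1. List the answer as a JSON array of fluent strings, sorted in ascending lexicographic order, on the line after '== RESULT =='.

Work backward from the goal:
  through step 2 (unstack(d,f)): drop {holding(d)}, keep {ontable(a)}, require {clear(d), handempty, on(d,f)}
    → {clear(d), handempty, on(d,f), ontable(a)}
  through step 1 (putdown(f)): drop {handempty}, keep {clear(d), on(d,f), ontable(a)}, require {holding(f)}
    → {clear(d), holding(f), on(d,f), ontable(a)}

== RESULT ==
["clear(d)", "holding(f)", "on(d,f)", "ontable(a)"]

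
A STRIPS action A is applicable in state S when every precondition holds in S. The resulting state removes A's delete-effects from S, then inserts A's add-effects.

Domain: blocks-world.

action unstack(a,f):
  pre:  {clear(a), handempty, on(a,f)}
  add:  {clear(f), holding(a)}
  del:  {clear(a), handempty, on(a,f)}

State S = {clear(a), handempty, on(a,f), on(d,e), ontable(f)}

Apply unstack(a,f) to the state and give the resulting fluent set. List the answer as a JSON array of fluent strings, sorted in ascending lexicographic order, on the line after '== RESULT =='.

Progress:
  pre ⊆ S: {clear(a), handempty, on(a,f)} ⊆ S  — applicable
  S \ del = {on(d,e), ontable(f)}
  ∪ add   = {clear(f), holding(a), on(d,e), ontable(f)}

== RESULT ==
["clear(f)", "holding(a)", "on(d,e)", "ontable(f)"]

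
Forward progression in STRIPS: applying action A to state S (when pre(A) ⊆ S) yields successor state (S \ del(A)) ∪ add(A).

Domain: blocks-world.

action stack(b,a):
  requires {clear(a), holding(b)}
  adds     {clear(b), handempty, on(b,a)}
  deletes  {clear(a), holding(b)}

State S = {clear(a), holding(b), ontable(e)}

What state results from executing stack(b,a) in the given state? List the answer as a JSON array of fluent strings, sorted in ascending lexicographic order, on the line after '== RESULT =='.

Compute (S \ del) ∪ add:
  pre ⊆ S: {clear(a), holding(b)} ⊆ S  — applicable
  S \ del = {ontable(e)}
  ∪ add   = {clear(b), handempty, on(b,a), ontable(e)}

== RESULT ==
["clear(b)", "handempty", "on(b,a)", "ontable(e)"]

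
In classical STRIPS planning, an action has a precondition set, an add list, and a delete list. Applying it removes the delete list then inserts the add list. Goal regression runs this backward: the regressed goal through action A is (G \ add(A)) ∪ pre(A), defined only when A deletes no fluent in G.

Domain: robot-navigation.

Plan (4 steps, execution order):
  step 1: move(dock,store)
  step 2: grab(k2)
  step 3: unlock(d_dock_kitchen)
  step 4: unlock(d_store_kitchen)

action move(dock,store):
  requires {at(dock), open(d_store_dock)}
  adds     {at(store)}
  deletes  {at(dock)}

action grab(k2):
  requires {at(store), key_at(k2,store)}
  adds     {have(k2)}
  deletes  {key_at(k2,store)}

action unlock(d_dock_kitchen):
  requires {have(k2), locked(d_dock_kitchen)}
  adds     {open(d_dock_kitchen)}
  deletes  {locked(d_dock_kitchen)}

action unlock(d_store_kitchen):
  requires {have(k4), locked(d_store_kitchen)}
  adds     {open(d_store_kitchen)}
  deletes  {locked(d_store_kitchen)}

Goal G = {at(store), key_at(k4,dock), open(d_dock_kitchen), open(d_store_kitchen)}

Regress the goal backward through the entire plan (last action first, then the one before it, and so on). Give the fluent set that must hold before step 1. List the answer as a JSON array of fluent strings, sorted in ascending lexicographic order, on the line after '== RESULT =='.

Regress step by step:
  through step 4 (unlock(d_store_kitchen)): drop {open(d_store_kitchen)}, keep {at(store), key_at(k4,dock), open(d_dock_kitchen)}, require {have(k4), locked(d_store_kitchen)}
    → {at(store), have(k4), key_at(k4,dock), locked(d_store_kitchen), open(d_dock_kitchen)}
  through step 3 (unlock(d_dock_kitchen)): drop {open(d_dock_kitchen)}, keep {at(store), have(k4), key_at(k4,dock), locked(d_store_kitchen)}, require {have(k2), locked(d_dock_kitchen)}
    → {at(store), have(k2), have(k4), key_at(k4,dock), locked(d_dock_kitchen), locked(d_store_kitchen)}
  through step 2 (grab(k2)): drop {have(k2)}, keep {at(store), have(k4), key_at(k4,dock), locked(d_dock_kitchen), locked(d_store_kitchen)}, require {at(store), key_at(k2,store)}
    → {at(store), have(k4), key_at(k2,store), key_at(k4,dock), locked(d_dock_kitchen), locked(d_store_kitchen)}
  through step 1 (move(dock,store)): drop {at(store)}, keep {have(k4), key_at(k2,store), key_at(k4,dock), locked(d_dock_kitchen), locked(d_store_kitchen)}, require {at(dock), open(d_store_dock)}
    → {at(dock), have(k4), key_at(k2,store), key_at(k4,dock), locked(d_dock_kitchen), locked(d_store_kitchen), open(d_store_dock)}

== RESULT ==
["at(dock)", "have(k4)", "key_at(k2,store)", "key_at(k4,dock)", "locked(d_dock_kitchen)", "locked(d_store_kitchen)", "open(d_store_dock)"]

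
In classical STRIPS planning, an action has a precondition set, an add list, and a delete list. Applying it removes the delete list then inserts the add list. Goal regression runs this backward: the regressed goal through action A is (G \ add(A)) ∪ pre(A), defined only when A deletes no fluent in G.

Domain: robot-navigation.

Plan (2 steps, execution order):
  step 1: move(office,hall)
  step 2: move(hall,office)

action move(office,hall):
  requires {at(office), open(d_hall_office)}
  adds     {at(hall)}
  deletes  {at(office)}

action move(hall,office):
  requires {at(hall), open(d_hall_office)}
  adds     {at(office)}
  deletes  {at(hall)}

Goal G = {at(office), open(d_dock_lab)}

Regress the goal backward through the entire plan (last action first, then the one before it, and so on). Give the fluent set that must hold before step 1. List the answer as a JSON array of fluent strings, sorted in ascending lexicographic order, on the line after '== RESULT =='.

Regress step by step:
  through step 2 (move(hall,office)): drop {at(office)}, keep {open(d_dock_lab)}, require {at(hall), open(d_hall_office)}
    → {at(hall), open(d_dock_lab), open(d_hall_office)}
  through step 1 (move(office,hall)): drop {at(hall)}, keep {open(d_dock_lab), open(d_hall_office)}, require {at(office), open(d_hall_office)}
    → {at(office), open(d_dock_lab), open(d_hall_office)}

== RESULT ==
["at(office)", "open(d_dock_lab)", "open(d_hall_office)"]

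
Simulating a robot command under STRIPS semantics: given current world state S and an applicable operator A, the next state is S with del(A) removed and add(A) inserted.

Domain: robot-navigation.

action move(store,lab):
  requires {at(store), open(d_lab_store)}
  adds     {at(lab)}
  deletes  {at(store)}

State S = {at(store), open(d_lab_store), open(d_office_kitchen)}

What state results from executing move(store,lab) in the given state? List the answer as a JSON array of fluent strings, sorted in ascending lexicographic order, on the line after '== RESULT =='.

Progress:
  pre ⊆ S: {at(store), open(d_lab_store)} ⊆ S  — applicable
  S \ del = {open(d_lab_store), open(d_office_kitchen)}
  ∪ add   = {at(lab), open(d_lab_store), open(d_office_kitchen)}

== RESULT ==
["at(lab)", "open(d_lab_store)", "open(d_office_kitchen)"]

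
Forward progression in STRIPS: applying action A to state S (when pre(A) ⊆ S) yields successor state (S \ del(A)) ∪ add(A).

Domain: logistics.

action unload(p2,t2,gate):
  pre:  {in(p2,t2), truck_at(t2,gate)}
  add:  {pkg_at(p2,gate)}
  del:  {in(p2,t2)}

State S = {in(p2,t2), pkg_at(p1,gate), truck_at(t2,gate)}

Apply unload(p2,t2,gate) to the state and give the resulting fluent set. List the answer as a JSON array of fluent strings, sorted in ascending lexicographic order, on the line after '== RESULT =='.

Progress:
  pre ⊆ S: {in(p2,t2), truck_at(t2,gate)} ⊆ S  — applicable
  S \ del = {pkg_at(p1,gate), truck_at(t2,gate)}
  ∪ add   = {pkg_at(p1,gate), pkg_at(p2,gate), truck_at(t2,gate)}

== RESULT ==
["pkg_at(p1,gate)", "pkg_at(p2,gate)", "truck_at(t2,gate)"]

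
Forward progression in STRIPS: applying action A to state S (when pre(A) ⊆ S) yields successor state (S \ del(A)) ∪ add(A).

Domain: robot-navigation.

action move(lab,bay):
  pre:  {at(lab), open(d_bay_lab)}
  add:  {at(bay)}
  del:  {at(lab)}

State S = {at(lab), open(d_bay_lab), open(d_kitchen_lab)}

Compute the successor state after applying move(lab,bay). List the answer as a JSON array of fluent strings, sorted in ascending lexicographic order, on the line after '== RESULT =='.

Compute (S \ del) ∪ add:
  pre ⊆ S: {at(lab), open(d_bay_lab)} ⊆ S  — applicable
  S \ del = {open(d_bay_lab), open(d_kitchen_lab)}
  ∪ add   = {at(bay), open(d_bay_lab), open(d_kitchen_lab)}

== RESULT ==
["at(bay)", "open(d_bay_lab)", "open(d_kitchen_lab)"]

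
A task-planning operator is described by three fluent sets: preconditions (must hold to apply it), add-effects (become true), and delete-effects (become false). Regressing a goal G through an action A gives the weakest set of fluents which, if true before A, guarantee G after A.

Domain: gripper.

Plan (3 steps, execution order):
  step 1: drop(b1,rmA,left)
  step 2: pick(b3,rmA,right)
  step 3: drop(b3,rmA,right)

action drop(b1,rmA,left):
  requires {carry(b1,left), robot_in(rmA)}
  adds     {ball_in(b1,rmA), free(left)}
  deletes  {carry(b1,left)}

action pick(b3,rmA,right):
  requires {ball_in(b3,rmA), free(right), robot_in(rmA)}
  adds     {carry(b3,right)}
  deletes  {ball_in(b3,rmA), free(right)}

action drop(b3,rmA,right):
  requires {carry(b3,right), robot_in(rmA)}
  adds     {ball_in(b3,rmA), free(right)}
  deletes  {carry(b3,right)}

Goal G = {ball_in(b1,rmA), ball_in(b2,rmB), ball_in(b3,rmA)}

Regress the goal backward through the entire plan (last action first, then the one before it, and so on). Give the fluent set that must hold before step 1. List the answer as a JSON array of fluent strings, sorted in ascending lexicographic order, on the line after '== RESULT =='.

Regress step by step:
  through step 3 (drop(b3,rmA,right)): drop {ball_in(b3,rmA)}, keep {ball_in(b1,rmA), ball_in(b2,rmB)}, require {carry(b3,right), robot_in(rmA)}
    → {ball_in(b1,rmA), ball_in(b2,rmB), carry(b3,right), robot_in(rmA)}
  through step 2 (pick(b3,rmA,right)): drop {carry(b3,right)}, keep {ball_in(b1,rmA), ball_in(b2,rmB), robot_in(rmA)}, require {ball_in(b3,rmA), free(right), robot_in(rmA)}
    → {ball_in(b1,rmA), ball_in(b2,rmB), ball_in(b3,rmA), free(right), robot_in(rmA)}
  through step 1 (drop(b1,rmA,left)): drop {ball_in(b1,rmA)}, keep {ball_in(b2,rmB), ball_in(b3,rmA), free(right), robot_in(rmA)}, require {carry(b1,left), robot_in(rmA)}
    → {ball_in(b2,rmB), ball_in(b3,rmA), carry(b1,left), free(right), robot_in(rmA)}

== RESULT ==
["ball_in(b2,rmB)", "ball_in(b3,rmA)", "carry(b1,left)", "free(right)", "robot_in(rmA)"]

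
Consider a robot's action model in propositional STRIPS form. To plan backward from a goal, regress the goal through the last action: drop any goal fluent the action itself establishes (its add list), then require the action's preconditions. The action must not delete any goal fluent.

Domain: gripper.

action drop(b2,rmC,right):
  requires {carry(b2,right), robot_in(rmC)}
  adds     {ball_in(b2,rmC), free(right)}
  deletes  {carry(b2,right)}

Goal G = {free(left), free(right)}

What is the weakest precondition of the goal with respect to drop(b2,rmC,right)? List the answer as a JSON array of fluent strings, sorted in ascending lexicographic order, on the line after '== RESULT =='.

Compute (G \ add) ∪ pre:
  G ∩ del = {}  (empty — regression defined)
  G \ add = {free(left), free(right)} \ {ball_in(b2,rmC), free(right)} = {free(left)}
  ∪ pre   = {free(left)} ∪ {carry(b2,right), robot_in(rmC)}
          = {carry(b2,right), free(left), robot_in(rmC)}

== RESULT ==
["carry(b2,right)", "free(left)", "robot_in(rmC)"]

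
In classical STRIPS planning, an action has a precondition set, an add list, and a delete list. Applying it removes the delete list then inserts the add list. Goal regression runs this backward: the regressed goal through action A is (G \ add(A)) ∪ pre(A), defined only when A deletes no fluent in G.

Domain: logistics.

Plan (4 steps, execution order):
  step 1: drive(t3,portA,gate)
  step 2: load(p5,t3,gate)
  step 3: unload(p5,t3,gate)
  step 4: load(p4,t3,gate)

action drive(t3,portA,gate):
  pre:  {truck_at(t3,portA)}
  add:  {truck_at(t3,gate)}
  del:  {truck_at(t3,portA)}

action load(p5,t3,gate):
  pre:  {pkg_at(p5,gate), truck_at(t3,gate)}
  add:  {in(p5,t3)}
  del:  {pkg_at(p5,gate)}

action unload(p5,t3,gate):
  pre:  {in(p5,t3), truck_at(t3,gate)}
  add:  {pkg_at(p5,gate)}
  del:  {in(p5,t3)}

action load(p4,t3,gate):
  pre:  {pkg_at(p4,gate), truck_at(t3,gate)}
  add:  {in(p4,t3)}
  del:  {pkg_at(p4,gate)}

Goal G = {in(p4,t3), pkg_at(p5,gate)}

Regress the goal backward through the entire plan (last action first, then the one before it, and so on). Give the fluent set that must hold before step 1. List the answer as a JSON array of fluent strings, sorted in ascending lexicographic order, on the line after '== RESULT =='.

Work backward from the goal:
  through step 4 (load(p4,t3,gate)): drop {in(p4,t3)}, keep {pkg_at(p5,gate)}, require {pkg_at(p4,gate), truck_at(t3,gate)}
    → {pkg_at(p4,gate), pkg_at(p5,gate), truck_at(t3,gate)}
  through step 3 (unload(p5,t3,gate)): drop {pkg_at(p5,gate)}, keep {pkg_at(p4,gate), truck_at(t3,gate)}, require {in(p5,t3), truck_at(t3,gate)}
    → {in(p5,t3), pkg_at(p4,gate), truck_at(t3,gate)}
  through step 2 (load(p5,t3,gate)): drop {in(p5,t3)}, keep {pkg_at(p4,gate), truck_at(t3,gate)}, require {pkg_at(p5,gate), truck_at(t3,gate)}
    → {pkg_at(p4,gate), pkg_at(p5,gate), truck_at(t3,gate)}
  through step 1 (drive(t3,portA,gate)): drop {truck_at(t3,gate)}, keep {pkg_at(p4,gate), pkg_at(p5,gate)}, require {truck_at(t3,portA)}
    → {pkg_at(p4,gate), pkg_at(p5,gate), truck_at(t3,portA)}

== RESULT ==
["pkg_at(p4,gate)", "pkg_at(p5,gate)", "truck_at(t3,portA)"]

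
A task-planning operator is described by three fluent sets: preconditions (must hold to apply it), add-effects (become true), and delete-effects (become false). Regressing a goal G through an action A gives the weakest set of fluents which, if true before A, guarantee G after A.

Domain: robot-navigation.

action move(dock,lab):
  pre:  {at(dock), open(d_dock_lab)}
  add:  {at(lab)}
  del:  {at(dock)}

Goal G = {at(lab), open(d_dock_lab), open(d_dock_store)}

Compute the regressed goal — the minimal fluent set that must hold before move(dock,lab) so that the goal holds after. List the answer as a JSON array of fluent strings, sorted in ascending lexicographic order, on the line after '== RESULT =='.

Compute (G \ add) ∪ pre:
  G ∩ del = {}  (empty — regression defined)
  G \ add = {at(lab), open(d_dock_lab), open(d_dock_store)} \ {at(lab)} = {open(d_dock_lab), open(d_dock_store)}
  ∪ pre   = {open(d_dock_lab), open(d_dock_store)} ∪ {at(dock), open(d_dock_lab)}
          = {at(dock), open(d_dock_lab), open(d_dock_store)}

== RESULT ==
["at(dock)", "open(d_dock_lab)", "open(d_dock_store)"]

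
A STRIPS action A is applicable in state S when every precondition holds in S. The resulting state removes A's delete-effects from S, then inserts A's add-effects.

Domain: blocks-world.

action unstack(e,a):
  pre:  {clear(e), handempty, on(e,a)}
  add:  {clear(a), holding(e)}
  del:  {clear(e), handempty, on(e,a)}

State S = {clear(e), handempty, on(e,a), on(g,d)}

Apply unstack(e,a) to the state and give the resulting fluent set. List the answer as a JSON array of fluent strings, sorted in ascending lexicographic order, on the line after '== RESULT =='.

Progress:
  pre ⊆ S: {clear(e), handempty, on(e,a)} ⊆ S  — applicable
  S \ del = {on(g,d)}
  ∪ add   = {clear(a), holding(e), on(g,d)}

== RESULT ==
["clear(a)", "holding(e)", "on(g,d)"]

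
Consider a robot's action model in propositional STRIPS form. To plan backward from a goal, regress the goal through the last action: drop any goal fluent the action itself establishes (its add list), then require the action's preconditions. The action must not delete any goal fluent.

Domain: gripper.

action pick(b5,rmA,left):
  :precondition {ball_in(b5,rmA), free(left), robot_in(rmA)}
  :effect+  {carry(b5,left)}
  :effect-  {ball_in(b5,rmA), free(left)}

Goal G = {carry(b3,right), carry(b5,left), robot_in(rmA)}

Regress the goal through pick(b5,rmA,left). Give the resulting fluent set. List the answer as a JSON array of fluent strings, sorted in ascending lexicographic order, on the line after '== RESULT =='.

Compute (G \ add) ∪ pre:
  G ∩ del = {}  (empty — regression defined)
  G \ add = {carry(b3,right), carry(b5,left), robot_in(rmA)} \ {carry(b5,left)} = {carry(b3,right), robot_in(rmA)}
  ∪ pre   = {carry(b3,right), robot_in(rmA)} ∪ {ball_in(b5,rmA), free(left), robot_in(rmA)}
          = {ball_in(b5,rmA), carry(b3,right), free(left), robot_in(rmA)}

== RESULT ==
["ball_in(b5,rmA)", "carry(b3,right)", "free(left)", "robot_in(rmA)"]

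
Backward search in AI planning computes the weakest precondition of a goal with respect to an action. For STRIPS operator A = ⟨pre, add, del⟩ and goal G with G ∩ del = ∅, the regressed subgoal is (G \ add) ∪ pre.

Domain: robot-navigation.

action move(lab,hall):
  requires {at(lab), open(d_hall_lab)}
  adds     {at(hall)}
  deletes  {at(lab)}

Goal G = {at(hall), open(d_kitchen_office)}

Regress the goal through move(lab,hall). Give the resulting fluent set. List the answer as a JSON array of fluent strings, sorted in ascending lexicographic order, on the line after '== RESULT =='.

Compute (G \ add) ∪ pre:
  G ∩ del = {}  (empty — regression defined)
  G \ add = {at(hall), open(d_kitchen_office)} \ {at(hall)} = {open(d_kitchen_office)}
  ∪ pre   = {open(d_kitchen_office)} ∪ {at(lab), open(d_hall_lab)}
          = {at(lab), open(d_hall_lab), open(d_kitchen_office)}

== RESULT ==
["at(lab)", "open(d_hall_lab)", "open(d_kitchen_office)"]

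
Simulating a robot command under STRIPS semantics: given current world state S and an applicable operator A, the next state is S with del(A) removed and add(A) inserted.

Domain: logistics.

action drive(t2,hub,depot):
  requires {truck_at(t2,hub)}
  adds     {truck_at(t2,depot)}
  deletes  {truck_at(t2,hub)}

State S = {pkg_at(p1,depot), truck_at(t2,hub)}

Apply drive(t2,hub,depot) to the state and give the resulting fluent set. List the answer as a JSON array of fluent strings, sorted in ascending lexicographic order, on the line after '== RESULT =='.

Compute (S \ del) ∪ add:
  pre ⊆ S: {truck_at(t2,hub)} ⊆ S  — applicable
  S \ del = {pkg_at(p1,depot)}
  ∪ add   = {pkg_at(p1,depot), truck_at(t2,depot)}

== RESULT ==
["pkg_at(p1,depot)", "truck_at(t2,depot)"]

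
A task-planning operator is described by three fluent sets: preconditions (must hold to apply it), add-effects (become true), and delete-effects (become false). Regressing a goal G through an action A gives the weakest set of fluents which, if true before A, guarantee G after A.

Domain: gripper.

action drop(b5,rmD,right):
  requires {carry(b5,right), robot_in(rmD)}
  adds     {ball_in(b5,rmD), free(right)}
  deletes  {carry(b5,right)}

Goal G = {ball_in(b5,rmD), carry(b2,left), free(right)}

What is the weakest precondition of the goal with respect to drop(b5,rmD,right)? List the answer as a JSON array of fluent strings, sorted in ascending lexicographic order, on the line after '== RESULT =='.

Compute (G \ add) ∪ pre:
  G ∩ del = {}  (empty — regression defined)
  G \ add = {ball_in(b5,rmD), carry(b2,left), free(right)} \ {ball_in(b5,rmD), free(right)} = {carry(b2,left)}
  ∪ pre   = {carry(b2,left)} ∪ {carry(b5,right), robot_in(rmD)}
          = {carry(b2,left), carry(b5,right), robot_in(rmD)}

== RESULT ==
["carry(b2,left)", "carry(b5,right)", "robot_in(rmD)"]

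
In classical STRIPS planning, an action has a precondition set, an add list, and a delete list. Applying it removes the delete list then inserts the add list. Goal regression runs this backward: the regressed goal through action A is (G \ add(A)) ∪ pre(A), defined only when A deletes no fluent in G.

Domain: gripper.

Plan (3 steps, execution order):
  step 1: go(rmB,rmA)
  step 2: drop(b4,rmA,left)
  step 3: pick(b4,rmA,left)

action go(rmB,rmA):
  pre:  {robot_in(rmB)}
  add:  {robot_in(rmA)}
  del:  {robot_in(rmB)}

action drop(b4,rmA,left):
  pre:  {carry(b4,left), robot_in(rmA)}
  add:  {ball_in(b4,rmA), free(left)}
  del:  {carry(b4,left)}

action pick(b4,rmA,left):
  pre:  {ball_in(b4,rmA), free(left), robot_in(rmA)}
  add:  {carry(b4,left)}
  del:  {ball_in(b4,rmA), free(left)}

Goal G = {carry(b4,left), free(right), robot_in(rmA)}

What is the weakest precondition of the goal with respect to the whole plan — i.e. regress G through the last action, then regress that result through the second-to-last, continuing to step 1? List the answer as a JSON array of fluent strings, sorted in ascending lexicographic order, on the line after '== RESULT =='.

Regress step by step:
  through step 3 (pick(b4,rmA,left)): drop {carry(b4,left)}, keep {free(right), robot_in(rmA)}, require {ball_in(b4,rmA), free(left), robot_in(rmA)}
    → {ball_in(b4,rmA), free(left), free(right), robot_in(rmA)}
  through step 2 (drop(b4,rmA,left)): drop {ball_in(b4,rmA), free(left)}, keep {free(right), robot_in(rmA)}, require {carry(b4,left), robot_in(rmA)}
    → {carry(b4,left), free(right), robot_in(rmA)}
  through step 1 (go(rmB,rmA)): drop {robot_in(rmA)}, keep {carry(b4,left), free(right)}, require {robot_in(rmB)}
    → {carry(b4,left), free(right), robot_in(rmB)}

== RESULT ==
["carry(b4,left)", "free(right)", "robot_in(rmB)"]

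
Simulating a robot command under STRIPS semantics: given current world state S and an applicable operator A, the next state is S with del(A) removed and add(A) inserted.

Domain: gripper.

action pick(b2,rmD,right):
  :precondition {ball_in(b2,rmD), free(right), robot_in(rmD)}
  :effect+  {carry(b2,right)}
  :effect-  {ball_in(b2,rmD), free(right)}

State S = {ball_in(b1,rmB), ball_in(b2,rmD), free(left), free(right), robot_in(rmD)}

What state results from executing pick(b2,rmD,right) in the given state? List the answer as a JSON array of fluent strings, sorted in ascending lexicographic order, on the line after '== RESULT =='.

Progress:
  pre ⊆ S: {ball_in(b2,rmD), free(right), robot_in(rmD)} ⊆ S  — applicable
  S \ del = {ball_in(b1,rmB), free(left), robot_in(rmD)}
  ∪ add   = {ball_in(b1,rmB), carry(b2,right), free(left), robot_in(rmD)}

== RESULT ==
["ball_in(b1,rmB)", "carry(b2,right)", "free(left)", "robot_in(rmD)"]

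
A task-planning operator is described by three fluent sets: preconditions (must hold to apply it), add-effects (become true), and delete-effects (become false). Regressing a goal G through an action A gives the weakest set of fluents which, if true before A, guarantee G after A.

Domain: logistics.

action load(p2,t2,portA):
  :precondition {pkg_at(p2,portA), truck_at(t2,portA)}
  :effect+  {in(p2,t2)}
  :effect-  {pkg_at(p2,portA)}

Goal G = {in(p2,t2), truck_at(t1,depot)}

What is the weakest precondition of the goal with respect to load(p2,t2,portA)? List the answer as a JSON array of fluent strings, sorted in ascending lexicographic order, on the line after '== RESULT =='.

Compute (G \ add) ∪ pre:
  G ∩ del = {}  (empty — regression defined)
  G \ add = {in(p2,t2), truck_at(t1,depot)} \ {in(p2,t2)} = {truck_at(t1,depot)}
  ∪ pre   = {truck_at(t1,depot)} ∪ {pkg_at(p2,portA), truck_at(t2,portA)}
          = {pkg_at(p2,portA), truck_at(t1,depot), truck_at(t2,portA)}

== RESULT ==
["pkg_at(p2,portA)", "truck_at(t1,depot)", "truck_at(t2,portA)"]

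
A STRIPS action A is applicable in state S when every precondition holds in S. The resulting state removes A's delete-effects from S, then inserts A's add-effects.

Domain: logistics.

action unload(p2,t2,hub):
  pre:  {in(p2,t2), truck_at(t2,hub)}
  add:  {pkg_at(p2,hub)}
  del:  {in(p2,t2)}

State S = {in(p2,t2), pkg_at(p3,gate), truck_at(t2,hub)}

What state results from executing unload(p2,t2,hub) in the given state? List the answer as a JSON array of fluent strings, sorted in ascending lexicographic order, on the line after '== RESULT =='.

Compute (S \ del) ∪ add:
  pre ⊆ S: {in(p2,t2), truck_at(t2,hub)} ⊆ S  — applicable
  S \ del = {pkg_at(p3,gate), truck_at(t2,hub)}
  ∪ add   = {pkg_at(p2,hub), pkg_at(p3,gate), truck_at(t2,hub)}

== RESULT ==
["pkg_at(p2,hub)", "pkg_at(p3,gate)", "truck_at(t2,hub)"]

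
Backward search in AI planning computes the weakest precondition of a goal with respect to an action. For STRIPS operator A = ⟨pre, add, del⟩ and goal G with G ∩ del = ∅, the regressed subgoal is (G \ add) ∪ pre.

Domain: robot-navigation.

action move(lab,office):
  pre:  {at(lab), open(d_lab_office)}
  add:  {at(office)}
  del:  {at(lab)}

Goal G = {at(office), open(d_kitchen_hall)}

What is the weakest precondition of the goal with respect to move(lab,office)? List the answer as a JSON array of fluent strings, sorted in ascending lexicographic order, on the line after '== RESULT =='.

Regress:
  G ∩ del = {}  (empty — regression defined)
  G \ add = {at(office), open(d_kitchen_hall)} \ {at(office)} = {open(d_kitchen_hall)}
  ∪ pre   = {open(d_kitchen_hall)} ∪ {at(lab), open(d_lab_office)}
          = {at(lab), open(d_kitchen_hall), open(d_lab_office)}

== RESULT ==
["at(lab)", "open(d_kitchen_hall)", "open(d_lab_office)"]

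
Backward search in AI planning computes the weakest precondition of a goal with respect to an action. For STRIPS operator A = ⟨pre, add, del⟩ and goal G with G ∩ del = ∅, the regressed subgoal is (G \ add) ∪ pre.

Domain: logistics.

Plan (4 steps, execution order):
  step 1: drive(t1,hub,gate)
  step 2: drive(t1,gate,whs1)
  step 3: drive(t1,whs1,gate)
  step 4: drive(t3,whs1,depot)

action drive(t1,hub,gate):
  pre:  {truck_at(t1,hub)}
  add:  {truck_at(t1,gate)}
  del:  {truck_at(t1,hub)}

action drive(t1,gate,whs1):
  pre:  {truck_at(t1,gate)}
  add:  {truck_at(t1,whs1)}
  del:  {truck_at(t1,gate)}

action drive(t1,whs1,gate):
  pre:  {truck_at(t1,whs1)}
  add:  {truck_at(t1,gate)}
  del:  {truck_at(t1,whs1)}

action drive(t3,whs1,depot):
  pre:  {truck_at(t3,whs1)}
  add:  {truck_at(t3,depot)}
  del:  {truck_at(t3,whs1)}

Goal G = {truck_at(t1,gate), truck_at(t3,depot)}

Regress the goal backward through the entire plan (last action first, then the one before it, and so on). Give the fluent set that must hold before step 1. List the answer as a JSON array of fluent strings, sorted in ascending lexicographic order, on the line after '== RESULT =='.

Regress step by step:
  through step 4 (drive(t3,whs1,depot)): drop {truck_at(t3,depot)}, keep {truck_at(t1,gate)}, require {truck_at(t3,whs1)}
    → {truck_at(t1,gate), truck_at(t3,whs1)}
  through step 3 (drive(t1,whs1,gate)): drop {truck_at(t1,gate)}, keep {truck_at(t3,whs1)}, require {truck_at(t1,whs1)}
    → {truck_at(t1,whs1), truck_at(t3,whs1)}
  through step 2 (drive(t1,gate,whs1)): drop {truck_at(t1,whs1)}, keep {truck_at(t3,whs1)}, require {truck_at(t1,gate)}
    → {truck_at(t1,gate), truck_at(t3,whs1)}
  through step 1 (drive(t1,hub,gate)): drop {truck_at(t1,gate)}, keep {truck_at(t3,whs1)}, require {truck_at(t1,hub)}
    → {truck_at(t1,hub), truck_at(t3,whs1)}

== RESULT ==
["truck_at(t1,hub)", "truck_at(t3,whs1)"]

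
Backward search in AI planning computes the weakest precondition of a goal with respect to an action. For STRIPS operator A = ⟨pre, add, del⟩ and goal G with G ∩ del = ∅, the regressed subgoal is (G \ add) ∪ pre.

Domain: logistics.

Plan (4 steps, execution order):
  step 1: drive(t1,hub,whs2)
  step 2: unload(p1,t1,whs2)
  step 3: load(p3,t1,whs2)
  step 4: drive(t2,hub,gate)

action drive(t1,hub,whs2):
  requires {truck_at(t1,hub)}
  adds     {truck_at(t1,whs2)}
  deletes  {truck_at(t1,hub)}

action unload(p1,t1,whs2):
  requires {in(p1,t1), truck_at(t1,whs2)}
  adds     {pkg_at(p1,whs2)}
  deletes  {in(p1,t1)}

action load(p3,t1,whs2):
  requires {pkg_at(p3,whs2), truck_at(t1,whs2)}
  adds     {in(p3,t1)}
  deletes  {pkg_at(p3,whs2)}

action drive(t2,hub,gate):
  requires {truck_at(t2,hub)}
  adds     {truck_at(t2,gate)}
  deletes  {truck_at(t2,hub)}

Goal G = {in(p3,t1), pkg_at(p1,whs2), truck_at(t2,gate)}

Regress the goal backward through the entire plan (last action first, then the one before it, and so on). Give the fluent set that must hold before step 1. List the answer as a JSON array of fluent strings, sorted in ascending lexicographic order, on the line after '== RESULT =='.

Work backward from the goal:
  through step 4 (drive(t2,hub,gate)): drop {truck_at(t2,gate)}, keep {in(p3,t1), pkg_at(p1,whs2)}, require {truck_at(t2,hub)}
    → {in(p3,t1), pkg_at(p1,whs2), truck_at(t2,hub)}
  through step 3 (load(p3,t1,whs2)): drop {in(p3,t1)}, keep {pkg_at(p1,whs2), truck_at(t2,hub)}, require {pkg_at(p3,whs2), truck_at(t1,whs2)}
    → {pkg_at(p1,whs2), pkg_at(p3,whs2), truck_at(t1,whs2), truck_at(t2,hub)}
  through step 2 (unload(p1,t1,whs2)): drop {pkg_at(p1,whs2)}, keep {pkg_at(p3,whs2), truck_at(t1,whs2), truck_at(t2,hub)}, require {in(p1,t1), truck_at(t1,whs2)}
    → {in(p1,t1), pkg_at(p3,whs2), truck_at(t1,whs2), truck_at(t2,hub)}
  through step 1 (drive(t1,hub,whs2)): drop {truck_at(t1,whs2)}, keep {in(p1,t1), pkg_at(p3,whs2), truck_at(t2,hub)}, require {truck_at(t1,hub)}
    → {in(p1,t1), pkg_at(p3,whs2), truck_at(t1,hub), truck_at(t2,hub)}

== RESULT ==
["in(p1,t1)", "pkg_at(p3,whs2)", "truck_at(t1,hub)", "truck_at(t2,hub)"]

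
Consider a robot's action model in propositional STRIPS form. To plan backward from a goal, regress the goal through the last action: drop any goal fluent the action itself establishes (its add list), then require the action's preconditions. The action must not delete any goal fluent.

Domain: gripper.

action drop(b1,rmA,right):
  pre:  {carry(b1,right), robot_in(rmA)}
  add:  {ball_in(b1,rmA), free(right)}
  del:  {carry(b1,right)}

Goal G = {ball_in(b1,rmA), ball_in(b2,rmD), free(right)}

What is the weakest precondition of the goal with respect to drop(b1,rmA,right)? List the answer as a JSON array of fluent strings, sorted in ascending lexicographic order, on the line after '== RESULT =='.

Compute (G \ add) ∪ pre:
  G ∩ del = {}  (empty — regression defined)
  G \ add = {ball_in(b1,rmA), ball_in(b2,rmD), free(right)} \ {ball_in(b1,rmA), free(right)} = {ball_in(b2,rmD)}
  ∪ pre   = {ball_in(b2,rmD)} ∪ {carry(b1,right), robot_in(rmA)}
          = {ball_in(b2,rmD), carry(b1,right), robot_in(rmA)}

== RESULT ==
["ball_in(b2,rmD)", "carry(b1,right)", "robot_in(rmA)"]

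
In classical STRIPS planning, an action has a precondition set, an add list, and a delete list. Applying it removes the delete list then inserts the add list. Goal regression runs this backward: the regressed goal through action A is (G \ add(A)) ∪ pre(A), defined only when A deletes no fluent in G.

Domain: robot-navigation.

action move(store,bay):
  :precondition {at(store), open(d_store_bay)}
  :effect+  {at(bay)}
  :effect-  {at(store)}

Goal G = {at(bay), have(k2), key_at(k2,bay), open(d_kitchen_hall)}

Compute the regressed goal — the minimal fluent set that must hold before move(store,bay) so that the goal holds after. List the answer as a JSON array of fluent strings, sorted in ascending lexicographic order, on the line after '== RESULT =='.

Regress:
  G ∩ del = {}  (empty — regression defined)
  G \ add = {at(bay), have(k2), key_at(k2,bay), open(d_kitchen_hall)} \ {at(bay)} = {have(k2), key_at(k2,bay), open(d_kitchen_hall)}
  ∪ pre   = {have(k2), key_at(k2,bay), open(d_kitchen_hall)} ∪ {at(store), open(d_store_bay)}
          = {at(store), have(k2), key_at(k2,bay), open(d_kitchen_hall), open(d_store_bay)}

== RESULT ==
["at(store)", "have(k2)", "key_at(k2,bay)", "open(d_kitchen_hall)", "open(d_store_bay)"]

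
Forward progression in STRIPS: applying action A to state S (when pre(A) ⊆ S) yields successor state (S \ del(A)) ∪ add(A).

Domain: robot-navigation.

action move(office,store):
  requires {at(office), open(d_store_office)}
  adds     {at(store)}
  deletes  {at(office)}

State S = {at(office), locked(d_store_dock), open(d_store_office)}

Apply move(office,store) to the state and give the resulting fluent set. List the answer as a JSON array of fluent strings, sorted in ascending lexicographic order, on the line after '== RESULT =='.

Progress:
  pre ⊆ S: {at(office), open(d_store_office)} ⊆ S  — applicable
  S \ del = {locked(d_store_dock), open(d_store_office)}
  ∪ add   = {at(store), locked(d_store_dock), open(d_store_office)}

== RESULT ==
["at(store)", "locked(d_store_dock)", "open(d_store_office)"]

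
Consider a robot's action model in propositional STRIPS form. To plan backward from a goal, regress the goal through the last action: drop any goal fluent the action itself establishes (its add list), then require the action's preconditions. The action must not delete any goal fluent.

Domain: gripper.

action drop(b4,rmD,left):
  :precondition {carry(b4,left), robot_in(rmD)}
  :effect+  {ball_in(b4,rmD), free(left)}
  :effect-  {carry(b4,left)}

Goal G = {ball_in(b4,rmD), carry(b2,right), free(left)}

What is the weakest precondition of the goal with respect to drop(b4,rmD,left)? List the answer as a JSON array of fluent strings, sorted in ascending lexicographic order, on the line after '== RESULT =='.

Regress:
  G ∩ del = {}  (empty — regression defined)
  G \ add = {ball_in(b4,rmD), carry(b2,right), free(left)} \ {ball_in(b4,rmD), free(left)} = {carry(b2,right)}
  ∪ pre   = {carry(b2,right)} ∪ {carry(b4,left), robot_in(rmD)}
          = {carry(b2,right), carry(b4,left), robot_in(rmD)}

== RESULT ==
["carry(b2,right)", "carry(b4,left)", "robot_in(rmD)"]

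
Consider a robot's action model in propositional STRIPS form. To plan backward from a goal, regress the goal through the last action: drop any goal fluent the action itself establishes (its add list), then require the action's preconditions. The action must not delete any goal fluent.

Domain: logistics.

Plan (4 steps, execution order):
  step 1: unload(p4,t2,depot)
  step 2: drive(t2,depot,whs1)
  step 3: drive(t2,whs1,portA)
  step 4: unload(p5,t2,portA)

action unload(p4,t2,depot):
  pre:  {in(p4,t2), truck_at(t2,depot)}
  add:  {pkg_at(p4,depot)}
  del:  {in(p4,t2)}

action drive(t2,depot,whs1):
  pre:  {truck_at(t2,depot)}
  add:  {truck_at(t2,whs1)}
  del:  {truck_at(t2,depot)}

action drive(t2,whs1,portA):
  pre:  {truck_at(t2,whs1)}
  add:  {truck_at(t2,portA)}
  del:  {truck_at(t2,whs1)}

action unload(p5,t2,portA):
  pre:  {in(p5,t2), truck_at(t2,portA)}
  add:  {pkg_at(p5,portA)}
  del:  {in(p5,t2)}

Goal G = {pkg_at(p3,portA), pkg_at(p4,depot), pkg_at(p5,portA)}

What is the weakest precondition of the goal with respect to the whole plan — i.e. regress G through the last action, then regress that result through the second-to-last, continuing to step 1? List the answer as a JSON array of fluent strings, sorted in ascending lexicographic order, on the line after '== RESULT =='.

Work backward from the goal:
  through step 4 (unload(p5,t2,portA)): drop {pkg_at(p5,portA)}, keep {pkg_at(p3,portA), pkg_at(p4,depot)}, require {in(p5,t2), truck_at(t2,portA)}
    → {in(p5,t2), pkg_at(p3,portA), pkg_at(p4,depot), truck_at(t2,portA)}
  through step 3 (drive(t2,whs1,portA)): drop {truck_at(t2,portA)}, keep {in(p5,t2), pkg_at(p3,portA), pkg_at(p4,depot)}, require {truck_at(t2,whs1)}
    → {in(p5,t2), pkg_at(p3,portA), pkg_at(p4,depot), truck_at(t2,whs1)}
  through step 2 (drive(t2,depot,whs1)): drop {truck_at(t2,whs1)}, keep {in(p5,t2), pkg_at(p3,portA), pkg_at(p4,depot)}, require {truck_at(t2,depot)}
    → {in(p5,t2), pkg_at(p3,portA), pkg_at(p4,depot), truck_at(t2,depot)}
  through step 1 (unload(p4,t2,depot)): drop {pkg_at(p4,depot)}, keep {in(p5,t2), pkg_at(p3,portA), truck_at(t2,depot)}, require {in(p4,t2), truck_at(t2,depot)}
    → {in(p4,t2), in(p5,t2), pkg_at(p3,portA), truck_at(t2,depot)}

== RESULT ==
["in(p4,t2)", "in(p5,t2)", "pkg_at(p3,portA)", "truck_at(t2,depot)"]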